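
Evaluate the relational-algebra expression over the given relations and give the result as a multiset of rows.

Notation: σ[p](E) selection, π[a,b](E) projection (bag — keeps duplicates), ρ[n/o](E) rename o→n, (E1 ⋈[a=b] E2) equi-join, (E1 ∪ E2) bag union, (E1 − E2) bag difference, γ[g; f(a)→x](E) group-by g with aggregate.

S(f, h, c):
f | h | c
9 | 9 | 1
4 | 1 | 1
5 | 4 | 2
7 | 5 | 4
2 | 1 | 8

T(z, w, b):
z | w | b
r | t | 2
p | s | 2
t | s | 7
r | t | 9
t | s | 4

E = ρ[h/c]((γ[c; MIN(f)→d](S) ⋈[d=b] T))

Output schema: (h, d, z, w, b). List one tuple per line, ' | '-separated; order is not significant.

Row counts bottom-up:
  S → 5
  γ[c; MIN(f)→d](S) → 4
  T → 5
  (γ[c; MIN(f)→d](S) ⋈[d=b] T) → 4
  ρ[h/c]((γ[c; MIN(f)→d](S) ⋈[d=b] T)) → 4

== RESULT ==
h | d | z | w | b
1 | 4 | t | s | 4
4 | 7 | t | s | 7
8 | 2 | p | s | 2
8 | 2 | r | t | 2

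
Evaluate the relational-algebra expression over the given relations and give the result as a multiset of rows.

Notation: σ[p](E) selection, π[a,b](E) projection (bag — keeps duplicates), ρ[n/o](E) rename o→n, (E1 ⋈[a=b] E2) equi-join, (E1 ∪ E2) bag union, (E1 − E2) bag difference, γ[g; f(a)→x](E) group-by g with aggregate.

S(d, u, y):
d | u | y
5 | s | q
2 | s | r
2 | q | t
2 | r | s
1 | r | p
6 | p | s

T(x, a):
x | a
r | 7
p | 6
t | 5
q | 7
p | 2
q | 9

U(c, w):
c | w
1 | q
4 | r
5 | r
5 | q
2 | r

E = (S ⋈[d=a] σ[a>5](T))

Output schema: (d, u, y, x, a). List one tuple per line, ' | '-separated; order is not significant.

Stepwise |·|:
  S → 6
  T → 6
  σ[a>5](T) → 4
  (S ⋈[d=a] σ[a>5](T)) → 1

== RESULT ==
d | u | y | x | a
6 | p | s | p | 6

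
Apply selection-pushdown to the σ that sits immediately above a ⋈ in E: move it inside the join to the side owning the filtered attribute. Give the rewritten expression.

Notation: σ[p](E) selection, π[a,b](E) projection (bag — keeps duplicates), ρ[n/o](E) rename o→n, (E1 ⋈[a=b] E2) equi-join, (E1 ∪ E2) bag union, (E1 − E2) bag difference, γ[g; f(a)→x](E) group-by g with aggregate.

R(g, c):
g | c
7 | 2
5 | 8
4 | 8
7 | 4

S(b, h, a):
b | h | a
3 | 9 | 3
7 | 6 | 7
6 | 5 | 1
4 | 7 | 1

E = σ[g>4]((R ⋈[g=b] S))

σ filters on g, owned by the left side.
E' = (σ[g>4](R) ⋈[g=b] S)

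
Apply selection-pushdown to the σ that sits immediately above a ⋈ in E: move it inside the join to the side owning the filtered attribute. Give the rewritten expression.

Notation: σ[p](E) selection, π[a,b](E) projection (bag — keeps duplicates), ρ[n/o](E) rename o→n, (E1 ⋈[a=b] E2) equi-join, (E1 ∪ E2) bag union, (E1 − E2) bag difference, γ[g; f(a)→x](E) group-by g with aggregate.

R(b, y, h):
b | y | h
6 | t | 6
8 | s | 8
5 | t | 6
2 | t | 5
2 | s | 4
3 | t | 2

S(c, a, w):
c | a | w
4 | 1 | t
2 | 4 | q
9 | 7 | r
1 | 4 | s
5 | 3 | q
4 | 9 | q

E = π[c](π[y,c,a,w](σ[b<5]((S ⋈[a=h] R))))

σ filters on b, owned by the right side.
E' = π[c](π[y,c,a,w]((S ⋈[a=h] σ[b<5](R))))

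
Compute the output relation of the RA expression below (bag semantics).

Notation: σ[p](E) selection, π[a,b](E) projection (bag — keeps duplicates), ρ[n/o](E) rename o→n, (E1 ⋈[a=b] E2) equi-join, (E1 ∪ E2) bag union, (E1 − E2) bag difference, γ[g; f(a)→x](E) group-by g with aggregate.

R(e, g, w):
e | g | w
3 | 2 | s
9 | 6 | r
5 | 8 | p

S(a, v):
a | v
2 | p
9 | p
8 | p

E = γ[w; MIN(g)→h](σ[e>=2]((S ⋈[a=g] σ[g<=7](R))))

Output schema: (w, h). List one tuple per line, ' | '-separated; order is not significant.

Stepwise |·|:
  S → 3
  R → 3
  σ[g<=7](R) → 2
  (S ⋈[a=g] σ[g<=7](R)) → 1
  σ[e>=2]((S ⋈[a=g] σ[g<=7](R))) → 1
  γ[w; MIN(g)→h](σ[e>=2]((S ⋈[a=g] σ[g<=7](R)))) → 1

== RESULT ==
w | h
s | 2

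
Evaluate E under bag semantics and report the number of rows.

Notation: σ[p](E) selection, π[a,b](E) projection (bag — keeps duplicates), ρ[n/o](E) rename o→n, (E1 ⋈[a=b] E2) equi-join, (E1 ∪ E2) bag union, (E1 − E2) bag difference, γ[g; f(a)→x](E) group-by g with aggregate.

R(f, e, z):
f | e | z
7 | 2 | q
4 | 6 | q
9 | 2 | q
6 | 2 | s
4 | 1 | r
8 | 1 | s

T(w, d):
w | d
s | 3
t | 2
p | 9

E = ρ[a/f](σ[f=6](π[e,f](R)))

Per-node cardinality:
  R → 6
  π[e,f](R) → 6
  σ[f=6](π[e,f](R)) → 1
  ρ[a/f](σ[f=6](π[e,f](R))) → 1

|E| = 1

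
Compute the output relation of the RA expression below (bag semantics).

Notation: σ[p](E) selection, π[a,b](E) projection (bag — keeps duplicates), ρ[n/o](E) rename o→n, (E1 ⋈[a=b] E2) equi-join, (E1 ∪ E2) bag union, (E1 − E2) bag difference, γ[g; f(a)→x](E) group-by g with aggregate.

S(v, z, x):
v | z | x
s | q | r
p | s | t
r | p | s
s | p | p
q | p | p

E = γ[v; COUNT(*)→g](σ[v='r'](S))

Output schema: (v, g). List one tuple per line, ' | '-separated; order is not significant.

Row counts bottom-up:
  S → 5
  σ[v='r'](S) → 1
  γ[v; COUNT(*)→g](σ[v='r'](S)) → 1

== RESULT ==
v | g
r | 1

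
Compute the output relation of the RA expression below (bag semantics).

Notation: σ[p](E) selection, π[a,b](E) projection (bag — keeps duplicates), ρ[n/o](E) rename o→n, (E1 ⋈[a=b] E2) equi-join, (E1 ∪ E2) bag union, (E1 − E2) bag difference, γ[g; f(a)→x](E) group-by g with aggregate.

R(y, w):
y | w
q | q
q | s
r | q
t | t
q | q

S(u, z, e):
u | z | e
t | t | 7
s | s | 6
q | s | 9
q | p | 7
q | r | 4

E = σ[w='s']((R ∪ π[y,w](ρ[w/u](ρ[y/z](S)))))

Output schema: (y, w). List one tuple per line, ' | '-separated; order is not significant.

Per-node cardinality:
  R → 5
  S → 5
  ρ[y/z](S) → 5
  ρ[w/u](ρ[y/z](S)) → 5
  π[y,w](ρ[w/u](ρ[y/z](S))) → 5
  (R ∪ π[y,w](ρ[w/u](ρ[y/z](S)))) → 10
  σ[w='s']((R ∪ π[y,w](ρ[w/u](ρ[y/z](S))))) → 2

== RESULT ==
y | w
q | s
s | s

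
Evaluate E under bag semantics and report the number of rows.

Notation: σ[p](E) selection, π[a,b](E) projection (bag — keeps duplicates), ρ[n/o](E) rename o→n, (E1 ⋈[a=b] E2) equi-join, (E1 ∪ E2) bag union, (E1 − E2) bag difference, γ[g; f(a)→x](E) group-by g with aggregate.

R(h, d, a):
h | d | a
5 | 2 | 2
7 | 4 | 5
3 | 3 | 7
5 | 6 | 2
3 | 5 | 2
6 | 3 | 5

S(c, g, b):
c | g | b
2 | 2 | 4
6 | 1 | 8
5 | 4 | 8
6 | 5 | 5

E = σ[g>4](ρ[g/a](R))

Stepwise |·|:
  R → 6
  ρ[g/a](R) → 6
  σ[g>4](ρ[g/a](R)) → 3

|E| = 3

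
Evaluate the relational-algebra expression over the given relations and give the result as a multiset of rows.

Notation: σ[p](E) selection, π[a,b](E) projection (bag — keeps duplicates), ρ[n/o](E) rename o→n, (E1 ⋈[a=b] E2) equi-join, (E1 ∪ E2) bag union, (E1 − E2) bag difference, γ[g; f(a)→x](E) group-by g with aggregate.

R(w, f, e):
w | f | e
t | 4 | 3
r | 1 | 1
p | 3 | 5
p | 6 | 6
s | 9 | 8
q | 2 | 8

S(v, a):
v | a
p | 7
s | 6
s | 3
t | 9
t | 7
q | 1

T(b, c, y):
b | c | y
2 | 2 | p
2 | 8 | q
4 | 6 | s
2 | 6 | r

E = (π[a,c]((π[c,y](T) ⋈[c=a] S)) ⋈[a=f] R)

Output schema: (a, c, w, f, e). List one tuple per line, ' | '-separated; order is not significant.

Stepwise |·|:
  T → 4
  π[c,y](T) → 4
  S → 6
  (π[c,y](T) ⋈[c=a] S) → 2
  π[a,c]((π[c,y](T) ⋈[c=a] S)) → 2
  R → 6
  (π[a,c]((π[c,y](T) ⋈[c=a] S)) ⋈[a=f] R) → 2

== RESULT ==
a | c | w | f | e
6 | 6 | p | 6 | 6
6 | 6 | p | 6 | 6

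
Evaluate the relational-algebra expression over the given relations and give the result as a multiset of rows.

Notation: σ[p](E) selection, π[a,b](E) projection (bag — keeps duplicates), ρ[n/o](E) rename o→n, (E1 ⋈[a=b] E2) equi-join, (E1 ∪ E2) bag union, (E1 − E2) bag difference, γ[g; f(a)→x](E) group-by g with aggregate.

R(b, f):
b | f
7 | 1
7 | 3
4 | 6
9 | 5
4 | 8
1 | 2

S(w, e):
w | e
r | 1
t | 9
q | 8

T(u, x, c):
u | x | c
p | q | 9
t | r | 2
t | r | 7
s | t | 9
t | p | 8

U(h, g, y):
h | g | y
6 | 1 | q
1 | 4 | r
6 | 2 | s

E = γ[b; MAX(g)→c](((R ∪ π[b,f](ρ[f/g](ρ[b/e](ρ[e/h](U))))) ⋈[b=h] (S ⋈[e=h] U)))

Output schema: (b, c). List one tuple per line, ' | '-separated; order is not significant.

Stepwise |·|:
  R → 6
  U → 3
  ρ[e/h](U) → 3
  ρ[b/e](ρ[e/h](U)) → 3
  ρ[f/g](ρ[b/e](ρ[e/h](U))) → 3
  π[b,f](ρ[f/g](ρ[b/e](ρ[e/h](U)))) → 3
  (R ∪ π[b,f](ρ[f/g](ρ[b/e](ρ[e/h](U))))) → 9
  S → 3
  U → 3
  (S ⋈[e=h] U) → 1
  ((R ∪ π[b,f](ρ[f/g](ρ[b/e](ρ[e/h](U))))) ⋈[b=h] (S ⋈[e=h] U)) → 2
  γ[b; MAX(g)→c](((R ∪ π[b,f](ρ[f/g](ρ[b/e](ρ[e/h](U))))) ⋈[b=h] (S ⋈[e=h] U))) → 1

== RESULT ==
b | c
1 | 4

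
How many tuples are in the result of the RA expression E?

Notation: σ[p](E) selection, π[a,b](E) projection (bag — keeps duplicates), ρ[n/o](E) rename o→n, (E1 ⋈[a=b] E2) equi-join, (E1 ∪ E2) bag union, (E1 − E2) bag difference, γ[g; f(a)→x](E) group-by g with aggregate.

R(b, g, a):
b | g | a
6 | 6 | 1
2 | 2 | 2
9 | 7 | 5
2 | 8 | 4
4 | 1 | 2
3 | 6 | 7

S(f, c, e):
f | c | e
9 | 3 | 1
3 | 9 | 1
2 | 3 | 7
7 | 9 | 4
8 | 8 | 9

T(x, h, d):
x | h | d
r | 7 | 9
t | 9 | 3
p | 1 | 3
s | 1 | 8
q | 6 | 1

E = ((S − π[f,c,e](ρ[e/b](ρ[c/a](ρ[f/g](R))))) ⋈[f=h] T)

Row counts bottom-up:
  S → 5
  R → 6
  ρ[f/g](R) → 6
  ρ[c/a](ρ[f/g](R)) → 6
  ρ[e/b](ρ[c/a](ρ[f/g](R))) → 6
  π[f,c,e](ρ[e/b](ρ[c/a](ρ[f/g](R)))) → 6
  (S − π[f,c,e](ρ[e/b](ρ[c/a](ρ[f/g](R))))) → 5
  T → 5
  ((S − π[f,c,e](ρ[e/b](ρ[c/a](ρ[f/g](R))))) ⋈[f=h] T) → 2

|E| = 2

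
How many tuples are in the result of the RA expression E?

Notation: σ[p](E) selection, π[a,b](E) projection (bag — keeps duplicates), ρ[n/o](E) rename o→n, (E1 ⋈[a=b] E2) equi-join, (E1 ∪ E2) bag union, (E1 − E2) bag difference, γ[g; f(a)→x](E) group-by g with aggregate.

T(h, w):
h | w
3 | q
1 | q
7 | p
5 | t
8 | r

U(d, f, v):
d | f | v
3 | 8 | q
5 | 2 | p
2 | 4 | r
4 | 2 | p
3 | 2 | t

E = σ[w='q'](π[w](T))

Subexpression sizes:
  T → 5
  π[w](T) → 5
  σ[w='q'](π[w](T)) → 2

|E| = 2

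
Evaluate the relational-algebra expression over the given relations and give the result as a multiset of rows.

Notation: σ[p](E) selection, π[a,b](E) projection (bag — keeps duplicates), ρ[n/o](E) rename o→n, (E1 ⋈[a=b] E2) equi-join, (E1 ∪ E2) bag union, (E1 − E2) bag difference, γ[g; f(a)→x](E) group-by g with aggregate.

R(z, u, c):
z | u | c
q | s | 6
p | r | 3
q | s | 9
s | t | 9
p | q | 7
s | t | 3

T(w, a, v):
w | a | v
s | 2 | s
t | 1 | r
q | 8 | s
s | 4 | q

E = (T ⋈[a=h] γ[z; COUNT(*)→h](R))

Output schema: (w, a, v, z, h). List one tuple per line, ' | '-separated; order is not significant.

Stepwise |·|:
  T → 4
  R → 6
  γ[z; COUNT(*)→h](R) → 3
  (T ⋈[a=h] γ[z; COUNT(*)→h](R)) → 3

== RESULT ==
w | a | v | z | h
s | 2 | s | p | 2
s | 2 | s | q | 2
s | 2 | s | s | 2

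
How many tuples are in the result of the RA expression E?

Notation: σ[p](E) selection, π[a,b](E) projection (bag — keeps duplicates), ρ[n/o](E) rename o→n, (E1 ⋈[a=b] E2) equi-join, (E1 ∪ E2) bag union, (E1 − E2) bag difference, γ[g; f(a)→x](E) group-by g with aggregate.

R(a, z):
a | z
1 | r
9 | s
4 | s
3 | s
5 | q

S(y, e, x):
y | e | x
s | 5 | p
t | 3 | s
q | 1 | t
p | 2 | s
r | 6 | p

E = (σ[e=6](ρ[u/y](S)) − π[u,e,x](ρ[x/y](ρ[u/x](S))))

Per-node cardinality:
  S → 5
  ρ[u/y](S) → 5
  σ[e=6](ρ[u/y](S)) → 1
  S → 5
  ρ[u/x](S) → 5
  ρ[x/y](ρ[u/x](S)) → 5
  π[u,e,x](ρ[x/y](ρ[u/x](S))) → 5
  (σ[e=6](ρ[u/y](S)) − π[u,e,x](ρ[x/y](ρ[u/x](S)))) → 1

|E| = 1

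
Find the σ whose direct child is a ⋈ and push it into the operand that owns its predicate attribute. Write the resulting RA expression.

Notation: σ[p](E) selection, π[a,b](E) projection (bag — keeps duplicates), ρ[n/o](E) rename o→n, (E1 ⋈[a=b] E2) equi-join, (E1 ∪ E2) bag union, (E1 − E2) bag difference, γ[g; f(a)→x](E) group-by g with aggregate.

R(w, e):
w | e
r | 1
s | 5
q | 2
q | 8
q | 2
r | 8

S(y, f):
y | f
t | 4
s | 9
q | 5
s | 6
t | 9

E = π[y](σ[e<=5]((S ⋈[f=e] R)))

σ filters on e, owned by the right side.
E' = π[y]((S ⋈[f=e] σ[e<=5](R)))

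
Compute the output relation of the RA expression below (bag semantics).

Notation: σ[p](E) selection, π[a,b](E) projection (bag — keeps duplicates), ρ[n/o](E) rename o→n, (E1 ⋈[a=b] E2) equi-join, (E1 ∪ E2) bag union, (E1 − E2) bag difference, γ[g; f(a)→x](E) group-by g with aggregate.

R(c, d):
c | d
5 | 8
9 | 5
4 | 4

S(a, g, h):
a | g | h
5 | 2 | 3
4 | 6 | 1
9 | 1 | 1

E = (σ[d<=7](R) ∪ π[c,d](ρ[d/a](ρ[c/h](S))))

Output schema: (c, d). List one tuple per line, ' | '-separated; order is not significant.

Stepwise |·|:
  R → 3
  σ[d<=7](R) → 2
  S → 3
  ρ[c/h](S) → 3
  ρ[d/a](ρ[c/h](S)) → 3
  π[c,d](ρ[d/a](ρ[c/h](S))) → 3
  (σ[d<=7](R) ∪ π[c,d](ρ[d/a](ρ[c/h](S)))) → 5

== RESULT ==
c | d
1 | 4
1 | 9
3 | 5
4 | 4
9 | 5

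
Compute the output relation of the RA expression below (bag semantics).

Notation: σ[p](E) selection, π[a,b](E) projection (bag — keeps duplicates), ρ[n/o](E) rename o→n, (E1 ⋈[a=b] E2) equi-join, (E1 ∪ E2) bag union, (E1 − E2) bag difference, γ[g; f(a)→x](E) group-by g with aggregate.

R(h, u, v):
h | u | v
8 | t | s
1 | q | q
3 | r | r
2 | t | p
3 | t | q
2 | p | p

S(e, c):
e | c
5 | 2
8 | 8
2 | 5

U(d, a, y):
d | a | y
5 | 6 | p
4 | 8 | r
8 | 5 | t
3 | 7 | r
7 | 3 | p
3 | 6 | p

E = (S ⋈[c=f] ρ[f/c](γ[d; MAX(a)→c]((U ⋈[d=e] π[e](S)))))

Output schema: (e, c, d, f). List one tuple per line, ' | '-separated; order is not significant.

Subexpression sizes:
  S → 3
  U → 6
  S → 3
  π[e](S) → 3
  (U ⋈[d=e] π[e](S)) → 2
  γ[d; MAX(a)→c]((U ⋈[d=e] π[e](S))) → 2
  ρ[f/c](γ[d; MAX(a)→c]((U ⋈[d=e] π[e](S)))) → 2
  (S ⋈[c=f] ρ[f/c](γ[d; MAX(a)→c]((U ⋈[d=e] π[e](S))))) → 1

== RESULT ==
e | c | d | f
2 | 5 | 8 | 5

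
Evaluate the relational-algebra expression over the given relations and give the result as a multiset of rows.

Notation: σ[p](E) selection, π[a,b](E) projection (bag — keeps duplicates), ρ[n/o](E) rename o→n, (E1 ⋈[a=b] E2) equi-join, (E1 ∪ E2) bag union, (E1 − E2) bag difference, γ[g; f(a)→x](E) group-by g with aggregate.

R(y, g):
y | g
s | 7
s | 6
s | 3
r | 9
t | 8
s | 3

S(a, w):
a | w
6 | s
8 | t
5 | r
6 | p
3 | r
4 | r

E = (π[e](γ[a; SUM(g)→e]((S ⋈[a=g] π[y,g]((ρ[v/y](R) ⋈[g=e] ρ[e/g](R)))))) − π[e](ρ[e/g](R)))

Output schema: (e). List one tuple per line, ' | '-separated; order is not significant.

Per-node cardinality:
  S → 6
  R → 6
  ρ[v/y](R) → 6
  R → 6
  ρ[e/g](R) → 6
  (ρ[v/y](R) ⋈[g=e] ρ[e/g](R)) → 8
  π[y,g]((ρ[v/y](R) ⋈[g=e] ρ[e/g](R))) → 8
  (S ⋈[a=g] π[y,g]((ρ[v/y](R) ⋈[g=e] ρ[e/g](R)))) → 7
  γ[a; SUM(g)→e]((S ⋈[a=g] π[y,g]((ρ[v/y](R) ⋈[g=e] ρ[e/g](R))))) → 3
  π[e](γ[a; SUM(g)→e]((S ⋈[a=g] π[y,g]((ρ[v/y](R) ⋈[g=e] ρ[e/g](R)))))) → 3
  R → 6
  ρ[e/g](R) → 6
  π[e](ρ[e/g](R)) → 6
  (π[e](γ[a; SUM(g)→e]((S ⋈[a=g] π[y,g]((ρ[v/y](R) ⋈[g=e] ρ[e/g](R)))))) − π[e](ρ[e/g](R))) → 2

== RESULT ==
e
12
12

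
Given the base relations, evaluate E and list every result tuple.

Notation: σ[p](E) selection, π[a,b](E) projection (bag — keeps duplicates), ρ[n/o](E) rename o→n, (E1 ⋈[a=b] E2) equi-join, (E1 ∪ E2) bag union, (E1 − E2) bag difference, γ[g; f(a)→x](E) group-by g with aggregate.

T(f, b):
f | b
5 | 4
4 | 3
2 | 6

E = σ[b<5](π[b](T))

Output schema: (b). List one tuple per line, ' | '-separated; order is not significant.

Subexpression sizes:
  T → 3
  π[b](T) → 3
  σ[b<5](π[b](T)) → 2

== RESULT ==
b
3
4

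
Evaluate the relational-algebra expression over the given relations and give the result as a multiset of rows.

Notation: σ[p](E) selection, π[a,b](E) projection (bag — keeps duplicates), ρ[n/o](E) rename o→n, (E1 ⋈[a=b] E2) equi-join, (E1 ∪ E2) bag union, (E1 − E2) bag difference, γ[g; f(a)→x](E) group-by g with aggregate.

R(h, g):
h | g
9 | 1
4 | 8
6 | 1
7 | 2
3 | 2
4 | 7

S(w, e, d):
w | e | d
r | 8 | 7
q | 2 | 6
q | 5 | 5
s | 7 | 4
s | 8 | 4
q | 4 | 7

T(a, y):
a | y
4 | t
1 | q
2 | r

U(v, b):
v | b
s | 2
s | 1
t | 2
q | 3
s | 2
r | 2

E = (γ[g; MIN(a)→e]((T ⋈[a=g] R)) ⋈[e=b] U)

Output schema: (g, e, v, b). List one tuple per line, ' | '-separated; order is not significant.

Subexpression sizes:
  T → 3
  R → 6
  (T ⋈[a=g] R) → 4
  γ[g; MIN(a)→e]((T ⋈[a=g] R)) → 2
  U → 6
  (γ[g; MIN(a)→e]((T ⋈[a=g] R)) ⋈[e=b] U) → 5

== RESULT ==
g | e | v | b
1 | 1 | s | 1
2 | 2 | r | 2
2 | 2 | s | 2
2 | 2 | s | 2
2 | 2 | t | 2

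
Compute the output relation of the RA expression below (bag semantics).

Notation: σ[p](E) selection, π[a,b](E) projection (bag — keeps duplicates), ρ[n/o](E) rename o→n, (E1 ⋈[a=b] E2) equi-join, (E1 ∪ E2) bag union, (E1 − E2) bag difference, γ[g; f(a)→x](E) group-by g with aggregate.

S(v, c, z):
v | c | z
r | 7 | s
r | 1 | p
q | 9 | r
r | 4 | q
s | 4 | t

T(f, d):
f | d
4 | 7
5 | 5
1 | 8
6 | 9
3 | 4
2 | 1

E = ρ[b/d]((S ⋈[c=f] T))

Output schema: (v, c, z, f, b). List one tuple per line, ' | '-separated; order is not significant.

Subexpression sizes:
  S → 5
  T → 6
  (S ⋈[c=f] T) → 3
  ρ[b/d]((S ⋈[c=f] T)) → 3

== RESULT ==
v | c | z | f | b
r | 1 | p | 1 | 8
r | 4 | q | 4 | 7
s | 4 | t | 4 | 7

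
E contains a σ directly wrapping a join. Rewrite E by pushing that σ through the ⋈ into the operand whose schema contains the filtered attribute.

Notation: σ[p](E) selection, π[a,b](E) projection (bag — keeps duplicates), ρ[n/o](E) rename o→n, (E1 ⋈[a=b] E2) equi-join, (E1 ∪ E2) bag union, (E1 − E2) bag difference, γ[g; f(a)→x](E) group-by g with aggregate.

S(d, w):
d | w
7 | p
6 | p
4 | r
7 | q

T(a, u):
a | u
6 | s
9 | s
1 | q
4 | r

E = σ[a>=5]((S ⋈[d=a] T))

σ filters on a, owned by the right side.
E' = (S ⋈[d=a] σ[a>=5](T))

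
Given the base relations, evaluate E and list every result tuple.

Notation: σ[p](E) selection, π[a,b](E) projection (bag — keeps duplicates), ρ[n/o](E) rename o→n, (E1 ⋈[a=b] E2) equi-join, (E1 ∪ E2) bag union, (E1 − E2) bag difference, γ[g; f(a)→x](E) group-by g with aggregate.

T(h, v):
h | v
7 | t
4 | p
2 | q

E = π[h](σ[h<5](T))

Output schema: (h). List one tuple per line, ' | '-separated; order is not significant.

Subexpression sizes:
  T → 3
  σ[h<5](T) → 2
  π[h](σ[h<5](T)) → 2

== RESULT ==
h
2
4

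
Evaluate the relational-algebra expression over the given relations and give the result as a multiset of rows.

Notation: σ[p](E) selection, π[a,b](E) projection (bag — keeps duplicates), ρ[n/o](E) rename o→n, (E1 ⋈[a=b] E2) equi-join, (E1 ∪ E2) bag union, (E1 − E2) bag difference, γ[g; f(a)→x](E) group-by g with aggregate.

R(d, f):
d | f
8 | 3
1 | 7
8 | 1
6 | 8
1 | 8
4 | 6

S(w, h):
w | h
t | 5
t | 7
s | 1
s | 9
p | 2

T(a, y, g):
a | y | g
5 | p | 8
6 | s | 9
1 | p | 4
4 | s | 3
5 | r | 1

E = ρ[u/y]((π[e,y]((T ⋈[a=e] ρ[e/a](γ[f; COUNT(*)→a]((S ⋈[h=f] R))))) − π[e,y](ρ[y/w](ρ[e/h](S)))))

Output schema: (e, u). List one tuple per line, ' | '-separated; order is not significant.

Subexpression sizes:
  T → 5
  S → 5
  R → 6
  (S ⋈[h=f] R) → 2
  γ[f; COUNT(*)→a]((S ⋈[h=f] R)) → 2
  ρ[e/a](γ[f; COUNT(*)→a]((S ⋈[h=f] R))) → 2
  (T ⋈[a=e] ρ[e/a](γ[f; COUNT(*)→a]((S ⋈[h=f] R)))) → 2
  π[e,y]((T ⋈[a=e] ρ[e/a](γ[f; COUNT(*)→a]((S ⋈[h=f] R))))) → 2
  S → 5
  ρ[e/h](S) → 5
  ρ[y/w](ρ[e/h](S)) → 5
  π[e,y](ρ[y/w](ρ[e/h](S))) → 5
  (π[e,y]((T ⋈[a=e] ρ[e/a](γ[f; COUNT(*)→a]((S ⋈[h=f] R))))) − π[e,y](ρ[y/w](ρ[e/h](S)))) → 2
  ρ[u/y]((π[e,y]((T ⋈[a=e] ρ[e/a](γ[f; COUNT(*)→a]((S ⋈[h=f] R))))) − π[e,y](ρ[y/w](ρ[e/h](S))))) → 2

== RESULT ==
e | u
1 | p
1 | p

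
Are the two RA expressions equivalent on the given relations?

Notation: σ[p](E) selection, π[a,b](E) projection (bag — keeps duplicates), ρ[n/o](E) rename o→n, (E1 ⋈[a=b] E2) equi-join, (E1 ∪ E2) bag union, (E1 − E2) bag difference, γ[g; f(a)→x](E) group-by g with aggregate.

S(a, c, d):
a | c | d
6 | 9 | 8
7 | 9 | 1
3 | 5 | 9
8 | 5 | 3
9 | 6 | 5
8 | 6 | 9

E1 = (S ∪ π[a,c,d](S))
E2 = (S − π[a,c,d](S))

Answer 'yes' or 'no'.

E1 per-node cardinality:
  S → 6
  S → 6
  π[a,c,d](S) → 6
  (S ∪ π[a,c,d](S)) → 12
E2 per-node cardinality:
  S → 6
  S → 6
  π[a,c,d](S) → 6
  (S − π[a,c,d](S)) → 0

E1 result:
a | c | d
3 | 5 | 9
3 | 5 | 9
6 | 9 | 8
6 | 9 | 8
7 | 9 | 1
7 | 9 | 1
8 | 5 | 3
8 | 5 | 3
8 | 6 | 9
8 | 6 | 9
9 | 6 | 5
9 | 6 | 5
E2 result:
a | c | d
(0 rows)
Witness: (7, 9, 1) appears 2× in E1 but 0× in E2.

no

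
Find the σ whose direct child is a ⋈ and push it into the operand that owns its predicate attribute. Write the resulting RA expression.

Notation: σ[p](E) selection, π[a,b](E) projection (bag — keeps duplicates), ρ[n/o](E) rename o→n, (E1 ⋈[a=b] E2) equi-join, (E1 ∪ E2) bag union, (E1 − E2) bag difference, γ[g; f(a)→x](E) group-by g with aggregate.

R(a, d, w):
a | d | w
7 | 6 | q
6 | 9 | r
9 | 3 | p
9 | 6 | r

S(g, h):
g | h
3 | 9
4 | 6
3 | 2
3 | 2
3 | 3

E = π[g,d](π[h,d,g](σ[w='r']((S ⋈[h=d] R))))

σ filters on w, owned by the right side.
E' = π[g,d](π[h,d,g]((S ⋈[h=d] σ[w='r'](R))))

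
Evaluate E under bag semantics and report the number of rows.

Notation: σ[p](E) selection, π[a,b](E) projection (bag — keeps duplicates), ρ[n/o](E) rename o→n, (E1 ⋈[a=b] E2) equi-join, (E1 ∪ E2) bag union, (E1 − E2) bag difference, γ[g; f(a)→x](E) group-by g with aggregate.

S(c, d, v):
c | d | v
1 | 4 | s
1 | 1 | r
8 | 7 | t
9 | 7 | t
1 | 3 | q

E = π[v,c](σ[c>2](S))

Per-node cardinality:
  S → 5
  σ[c>2](S) → 2
  π[v,c](σ[c>2](S)) → 2

|E| = 2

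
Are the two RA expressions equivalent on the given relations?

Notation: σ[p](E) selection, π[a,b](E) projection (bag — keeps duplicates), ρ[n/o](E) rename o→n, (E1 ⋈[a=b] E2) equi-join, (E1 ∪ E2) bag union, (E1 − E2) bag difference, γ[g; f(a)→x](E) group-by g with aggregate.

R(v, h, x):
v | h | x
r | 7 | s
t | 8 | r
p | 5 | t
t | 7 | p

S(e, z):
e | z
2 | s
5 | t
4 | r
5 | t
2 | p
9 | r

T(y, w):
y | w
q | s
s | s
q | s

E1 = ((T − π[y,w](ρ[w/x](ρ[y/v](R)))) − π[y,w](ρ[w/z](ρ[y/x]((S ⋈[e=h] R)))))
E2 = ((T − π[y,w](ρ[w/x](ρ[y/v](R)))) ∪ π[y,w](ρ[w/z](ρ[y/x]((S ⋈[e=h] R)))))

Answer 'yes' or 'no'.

E1 per-node cardinality:
  T → 3
  R → 4
  ρ[y/v](R) → 4
  ρ[w/x](ρ[y/v](R)) → 4
  π[y,w](ρ[w/x](ρ[y/v](R))) → 4
  (T − π[y,w](ρ[w/x](ρ[y/v](R)))) → 3
  S → 6
  R → 4
  (S ⋈[e=h] R) → 2
  ρ[y/x]((S ⋈[e=h] R)) → 2
  ρ[w/z](ρ[y/x]((S ⋈[e=h] R))) → 2
  π[y,w](ρ[w/z](ρ[y/x]((S ⋈[e=h] R)))) → 2
  ((T − π[y,w](ρ[w/x](ρ[y/v](R)))) − π[y,w](ρ[w/z](ρ[y/x]((S ⋈[e=h] R))))) → 3
E2 per-node cardinality:
  T → 3
  R → 4
  ρ[y/v](R) → 4
  ρ[w/x](ρ[y/v](R)) → 4
  π[y,w](ρ[w/x](ρ[y/v](R))) → 4
  (T − π[y,w](ρ[w/x](ρ[y/v](R)))) → 3
  S → 6
  R → 4
  (S ⋈[e=h] R) → 2
  ρ[y/x]((S ⋈[e=h] R)) → 2
  ρ[w/z](ρ[y/x]((S ⋈[e=h] R))) → 2
  π[y,w](ρ[w/z](ρ[y/x]((S ⋈[e=h] R)))) → 2
  ((T − π[y,w](ρ[w/x](ρ[y/v](R)))) ∪ π[y,w](ρ[w/z](ρ[y/x]((S ⋈[e=h] R))))) → 5

E1 result:
y | w
q | s
q | s
s | s
E2 result:
y | w
q | s
q | s
s | s
t | t
t | t
Witness: ('t', 't') appears 0× in E1 but 2× in E2.

no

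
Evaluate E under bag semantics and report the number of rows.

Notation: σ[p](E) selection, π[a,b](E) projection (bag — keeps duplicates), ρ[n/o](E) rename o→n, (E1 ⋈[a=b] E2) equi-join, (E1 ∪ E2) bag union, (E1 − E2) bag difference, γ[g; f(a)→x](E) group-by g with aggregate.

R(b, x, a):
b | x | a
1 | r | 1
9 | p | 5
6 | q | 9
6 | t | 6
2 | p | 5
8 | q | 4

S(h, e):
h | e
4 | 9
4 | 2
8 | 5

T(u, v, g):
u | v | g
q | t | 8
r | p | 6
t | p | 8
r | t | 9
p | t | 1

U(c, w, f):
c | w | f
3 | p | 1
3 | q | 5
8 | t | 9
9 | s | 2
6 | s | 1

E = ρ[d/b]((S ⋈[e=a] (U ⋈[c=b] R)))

Stepwise |·|:
  S → 3
  U → 5
  R → 6
  (U ⋈[c=b] R) → 4
  (S ⋈[e=a] (U ⋈[c=b] R)) → 2
  ρ[d/b]((S ⋈[e=a] (U ⋈[c=b] R))) → 2

|E| = 2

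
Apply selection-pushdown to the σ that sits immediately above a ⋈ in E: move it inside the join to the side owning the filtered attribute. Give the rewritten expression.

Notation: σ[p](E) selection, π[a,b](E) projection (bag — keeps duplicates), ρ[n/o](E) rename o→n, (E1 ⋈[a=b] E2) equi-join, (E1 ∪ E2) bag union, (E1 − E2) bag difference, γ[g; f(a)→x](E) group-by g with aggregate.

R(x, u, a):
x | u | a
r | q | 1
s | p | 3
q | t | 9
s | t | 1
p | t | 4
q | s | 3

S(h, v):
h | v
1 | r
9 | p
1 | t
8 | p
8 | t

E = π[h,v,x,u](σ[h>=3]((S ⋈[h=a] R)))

σ filters on h, owned by the left side.
E' = π[h,v,x,u]((σ[h>=3](S) ⋈[h=a] R))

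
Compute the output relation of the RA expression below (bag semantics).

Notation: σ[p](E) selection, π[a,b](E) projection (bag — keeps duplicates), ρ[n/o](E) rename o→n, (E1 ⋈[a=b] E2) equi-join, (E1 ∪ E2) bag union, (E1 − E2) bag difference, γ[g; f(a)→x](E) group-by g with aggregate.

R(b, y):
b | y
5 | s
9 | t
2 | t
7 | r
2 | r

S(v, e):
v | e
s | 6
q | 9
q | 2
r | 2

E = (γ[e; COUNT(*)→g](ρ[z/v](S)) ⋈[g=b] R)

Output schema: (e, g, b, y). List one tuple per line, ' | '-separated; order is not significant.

Per-node cardinality:
  S → 4
  ρ[z/v](S) → 4
  γ[e; COUNT(*)→g](ρ[z/v](S)) → 3
  R → 5
  (γ[e; COUNT(*)→g](ρ[z/v](S)) ⋈[g=b] R) → 2

== RESULT ==
e | g | b | y
2 | 2 | 2 | r
2 | 2 | 2 | t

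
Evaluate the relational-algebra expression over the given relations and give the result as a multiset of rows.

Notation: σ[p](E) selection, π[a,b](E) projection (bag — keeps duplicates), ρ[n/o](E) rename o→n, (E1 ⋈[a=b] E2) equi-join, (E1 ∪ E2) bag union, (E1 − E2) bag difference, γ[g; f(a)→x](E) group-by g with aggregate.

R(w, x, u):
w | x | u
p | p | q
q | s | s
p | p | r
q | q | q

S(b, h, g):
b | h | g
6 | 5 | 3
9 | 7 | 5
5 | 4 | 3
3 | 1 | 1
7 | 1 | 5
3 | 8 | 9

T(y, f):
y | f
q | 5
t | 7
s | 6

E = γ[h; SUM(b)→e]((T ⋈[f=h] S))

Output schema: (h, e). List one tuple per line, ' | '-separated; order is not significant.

Row counts bottom-up:
  T → 3
  S → 6
  (T ⋈[f=h] S) → 2
  γ[h; SUM(b)→e]((T ⋈[f=h] S)) → 2

== RESULT ==
h | e
5 | 6
7 | 9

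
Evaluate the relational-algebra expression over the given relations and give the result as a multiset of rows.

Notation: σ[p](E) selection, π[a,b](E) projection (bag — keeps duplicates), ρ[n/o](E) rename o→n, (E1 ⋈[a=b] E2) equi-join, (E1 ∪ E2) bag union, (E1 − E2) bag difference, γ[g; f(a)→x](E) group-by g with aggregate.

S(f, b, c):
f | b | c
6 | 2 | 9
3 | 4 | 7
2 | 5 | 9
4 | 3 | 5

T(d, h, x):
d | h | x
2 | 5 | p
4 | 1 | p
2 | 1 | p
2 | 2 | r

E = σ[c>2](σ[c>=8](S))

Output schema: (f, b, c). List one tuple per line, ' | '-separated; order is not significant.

Per-node cardinality:
  S → 4
  σ[c>=8](S) → 2
  σ[c>2](σ[c>=8](S)) → 2

== RESULT ==
f | b | c
2 | 5 | 9
6 | 2 | 9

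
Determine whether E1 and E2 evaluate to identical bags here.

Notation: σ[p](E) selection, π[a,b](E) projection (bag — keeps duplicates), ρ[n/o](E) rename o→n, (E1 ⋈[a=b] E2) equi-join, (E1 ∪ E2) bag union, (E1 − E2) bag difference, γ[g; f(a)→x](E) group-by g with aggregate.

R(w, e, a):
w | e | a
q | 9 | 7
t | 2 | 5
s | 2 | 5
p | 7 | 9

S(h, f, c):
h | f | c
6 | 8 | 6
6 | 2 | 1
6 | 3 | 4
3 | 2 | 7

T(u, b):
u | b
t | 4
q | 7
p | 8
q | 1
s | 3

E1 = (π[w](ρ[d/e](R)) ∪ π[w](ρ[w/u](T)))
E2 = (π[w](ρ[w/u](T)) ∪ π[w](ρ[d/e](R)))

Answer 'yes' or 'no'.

E1 row counts bottom-up:
  R → 4
  ρ[d/e](R) → 4
  π[w](ρ[d/e](R)) → 4
  T → 5
  ρ[w/u](T) → 5
  π[w](ρ[w/u](T)) → 5
  (π[w](ρ[d/e](R)) ∪ π[w](ρ[w/u](T))) → 9
E2 row counts bottom-up:
  T → 5
  ρ[w/u](T) → 5
  π[w](ρ[w/u](T)) → 5
  R → 4
  ρ[d/e](R) → 4
  π[w](ρ[d/e](R)) → 4
  (π[w](ρ[w/u](T)) ∪ π[w](ρ[d/e](R))) → 9

E1 and E2 produce the same multiset:
w
p
p
q
q
q
s
s
t
t

yes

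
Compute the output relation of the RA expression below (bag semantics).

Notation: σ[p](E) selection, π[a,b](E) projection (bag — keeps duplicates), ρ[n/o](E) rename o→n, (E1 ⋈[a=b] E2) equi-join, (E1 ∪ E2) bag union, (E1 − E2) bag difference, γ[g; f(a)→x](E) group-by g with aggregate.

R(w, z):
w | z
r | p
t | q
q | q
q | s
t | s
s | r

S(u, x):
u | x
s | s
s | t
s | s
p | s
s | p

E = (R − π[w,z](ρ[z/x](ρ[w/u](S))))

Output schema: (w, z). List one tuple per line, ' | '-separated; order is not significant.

Stepwise |·|:
  R → 6
  S → 5
  ρ[w/u](S) → 5
  ρ[z/x](ρ[w/u](S)) → 5
  π[w,z](ρ[z/x](ρ[w/u](S))) → 5
  (R − π[w,z](ρ[z/x](ρ[w/u](S)))) → 6

== RESULT ==
w | z
q | q
q | s
r | p
s | r
t | q
t | s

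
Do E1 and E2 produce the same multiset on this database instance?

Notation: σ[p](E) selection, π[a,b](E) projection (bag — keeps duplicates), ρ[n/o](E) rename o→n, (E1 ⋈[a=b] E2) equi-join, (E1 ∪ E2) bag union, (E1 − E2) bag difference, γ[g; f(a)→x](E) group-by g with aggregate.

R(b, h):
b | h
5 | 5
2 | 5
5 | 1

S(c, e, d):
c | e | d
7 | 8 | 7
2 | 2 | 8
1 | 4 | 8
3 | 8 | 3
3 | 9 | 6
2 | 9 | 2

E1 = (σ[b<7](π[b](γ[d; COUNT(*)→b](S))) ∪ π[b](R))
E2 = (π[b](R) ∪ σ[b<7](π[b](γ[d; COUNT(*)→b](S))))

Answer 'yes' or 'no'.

E1 stepwise |·|:
  S → 6
  γ[d; COUNT(*)→b](S) → 5
  π[b](γ[d; COUNT(*)→b](S)) → 5
  σ[b<7](π[b](γ[d; COUNT(*)→b](S))) → 5
  R → 3
  π[b](R) → 3
  (σ[b<7](π[b](γ[d; COUNT(*)→b](S))) ∪ π[b](R)) → 8
E2 stepwise |·|:
  R → 3
  π[b](R) → 3
  S → 6
  γ[d; COUNT(*)→b](S) → 5
  π[b](γ[d; COUNT(*)→b](S)) → 5
  σ[b<7](π[b](γ[d; COUNT(*)→b](S))) → 5
  (π[b](R) ∪ σ[b<7](π[b](γ[d; COUNT(*)→b](S)))) → 8

E1 and E2 produce the same multiset:
b
1
1
1
1
2
2
5
5

yes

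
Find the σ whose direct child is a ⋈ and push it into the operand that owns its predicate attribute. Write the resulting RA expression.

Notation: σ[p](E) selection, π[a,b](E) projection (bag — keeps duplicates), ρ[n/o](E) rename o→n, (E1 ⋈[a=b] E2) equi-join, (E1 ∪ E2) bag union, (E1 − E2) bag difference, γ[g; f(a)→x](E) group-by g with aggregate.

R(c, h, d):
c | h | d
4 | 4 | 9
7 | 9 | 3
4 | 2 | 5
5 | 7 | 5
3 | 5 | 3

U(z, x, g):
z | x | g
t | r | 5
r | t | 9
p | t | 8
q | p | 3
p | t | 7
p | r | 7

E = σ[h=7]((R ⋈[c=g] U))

σ filters on h, owned by the left side.
E' = (σ[h=7](R) ⋈[c=g] U)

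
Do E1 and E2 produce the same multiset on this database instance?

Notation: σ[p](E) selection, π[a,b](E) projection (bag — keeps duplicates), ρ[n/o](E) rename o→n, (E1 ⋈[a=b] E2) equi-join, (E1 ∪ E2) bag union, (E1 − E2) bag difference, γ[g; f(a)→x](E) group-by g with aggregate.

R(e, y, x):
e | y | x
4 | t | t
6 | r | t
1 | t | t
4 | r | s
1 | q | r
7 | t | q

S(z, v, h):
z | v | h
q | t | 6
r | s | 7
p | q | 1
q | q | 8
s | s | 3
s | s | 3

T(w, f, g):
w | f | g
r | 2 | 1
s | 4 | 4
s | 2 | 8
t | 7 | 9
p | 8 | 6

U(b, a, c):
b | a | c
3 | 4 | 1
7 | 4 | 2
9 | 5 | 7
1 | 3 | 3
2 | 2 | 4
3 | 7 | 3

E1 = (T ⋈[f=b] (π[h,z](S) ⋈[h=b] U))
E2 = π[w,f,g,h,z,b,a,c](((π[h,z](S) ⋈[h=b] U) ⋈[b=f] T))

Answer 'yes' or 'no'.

E1 per-node cardinality:
  T → 5
  S → 6
  π[h,z](S) → 6
  U → 6
  (π[h,z](S) ⋈[h=b] U) → 6
  (T ⋈[f=b] (π[h,z](S) ⋈[h=b] U)) → 1
E2 per-node cardinality:
  S → 6
  π[h,z](S) → 6
  U → 6
  (π[h,z](S) ⋈[h=b] U) → 6
  T → 5
  ((π[h,z](S) ⋈[h=b] U) ⋈[b=f] T) → 1
  π[w,f,g,h,z,b,a,c](((π[h,z](S) ⋈[h=b] U) ⋈[b=f] T)) → 1

E1 and E2 produce the same multiset:
w | f | g | h | z | b | a | c
t | 7 | 9 | 7 | r | 7 | 4 | 2

yes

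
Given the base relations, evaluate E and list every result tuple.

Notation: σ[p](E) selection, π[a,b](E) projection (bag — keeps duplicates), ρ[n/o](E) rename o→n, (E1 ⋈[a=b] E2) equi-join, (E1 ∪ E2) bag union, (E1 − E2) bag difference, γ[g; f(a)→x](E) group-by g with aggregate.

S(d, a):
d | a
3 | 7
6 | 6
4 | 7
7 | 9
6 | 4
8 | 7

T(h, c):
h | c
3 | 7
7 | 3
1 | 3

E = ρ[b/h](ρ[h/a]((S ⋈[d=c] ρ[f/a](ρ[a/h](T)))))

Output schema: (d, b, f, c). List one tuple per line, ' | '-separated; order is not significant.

Stepwise |·|:
  S → 6
  T → 3
  ρ[a/h](T) → 3
  ρ[f/a](ρ[a/h](T)) → 3
  (S ⋈[d=c] ρ[f/a](ρ[a/h](T))) → 3
  ρ[h/a]((S ⋈[d=c] ρ[f/a](ρ[a/h](T)))) → 3
  ρ[b/h](ρ[h/a]((S ⋈[d=c] ρ[f/a](ρ[a/h](T))))) → 3

== RESULT ==
d | b | f | c
3 | 7 | 1 | 3
3 | 7 | 7 | 3
7 | 9 | 3 | 7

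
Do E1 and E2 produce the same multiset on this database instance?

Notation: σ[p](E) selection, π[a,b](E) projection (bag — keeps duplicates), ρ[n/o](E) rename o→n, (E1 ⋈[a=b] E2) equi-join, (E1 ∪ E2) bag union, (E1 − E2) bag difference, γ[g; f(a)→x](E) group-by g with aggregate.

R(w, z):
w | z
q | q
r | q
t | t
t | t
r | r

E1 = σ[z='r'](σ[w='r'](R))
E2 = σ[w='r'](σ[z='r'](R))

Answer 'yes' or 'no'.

E1 row counts bottom-up:
  R → 5
  σ[w='r'](R) → 2
  σ[z='r'](σ[w='r'](R)) → 1
E2 row counts bottom-up:
  R → 5
  σ[z='r'](R) → 1
  σ[w='r'](σ[z='r'](R)) → 1

E1 and E2 produce the same multiset:
w | z
r | r

yes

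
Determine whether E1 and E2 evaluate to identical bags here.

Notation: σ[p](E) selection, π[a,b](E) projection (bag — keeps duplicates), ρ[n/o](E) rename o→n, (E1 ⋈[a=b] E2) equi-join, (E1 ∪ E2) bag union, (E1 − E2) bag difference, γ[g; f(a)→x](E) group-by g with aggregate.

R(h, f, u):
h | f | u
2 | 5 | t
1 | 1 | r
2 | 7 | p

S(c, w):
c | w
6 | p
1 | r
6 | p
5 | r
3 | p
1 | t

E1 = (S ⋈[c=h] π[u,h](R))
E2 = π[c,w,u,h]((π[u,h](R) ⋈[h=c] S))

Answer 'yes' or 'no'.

E1 row counts bottom-up:
  S → 6
  R → 3
  π[u,h](R) → 3
  (S ⋈[c=h] π[u,h](R)) → 2
E2 row counts bottom-up:
  R → 3
  π[u,h](R) → 3
  S → 6
  (π[u,h](R) ⋈[h=c] S) → 2
  π[c,w,u,h]((π[u,h](R) ⋈[h=c] S)) → 2

E1 and E2 produce the same multiset:
c | w | u | h
1 | r | r | 1
1 | t | r | 1

yes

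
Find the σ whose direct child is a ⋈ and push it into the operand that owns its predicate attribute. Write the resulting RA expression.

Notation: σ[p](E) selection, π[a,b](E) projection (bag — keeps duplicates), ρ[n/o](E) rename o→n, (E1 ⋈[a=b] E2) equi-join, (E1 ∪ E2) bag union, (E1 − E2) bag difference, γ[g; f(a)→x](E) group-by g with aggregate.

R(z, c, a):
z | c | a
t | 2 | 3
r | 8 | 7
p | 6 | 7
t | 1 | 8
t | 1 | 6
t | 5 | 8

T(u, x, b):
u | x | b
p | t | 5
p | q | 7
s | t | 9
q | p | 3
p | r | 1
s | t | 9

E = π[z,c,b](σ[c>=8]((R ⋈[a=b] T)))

σ filters on c, owned by the left side.
E' = π[z,c,b]((σ[c>=8](R) ⋈[a=b] T))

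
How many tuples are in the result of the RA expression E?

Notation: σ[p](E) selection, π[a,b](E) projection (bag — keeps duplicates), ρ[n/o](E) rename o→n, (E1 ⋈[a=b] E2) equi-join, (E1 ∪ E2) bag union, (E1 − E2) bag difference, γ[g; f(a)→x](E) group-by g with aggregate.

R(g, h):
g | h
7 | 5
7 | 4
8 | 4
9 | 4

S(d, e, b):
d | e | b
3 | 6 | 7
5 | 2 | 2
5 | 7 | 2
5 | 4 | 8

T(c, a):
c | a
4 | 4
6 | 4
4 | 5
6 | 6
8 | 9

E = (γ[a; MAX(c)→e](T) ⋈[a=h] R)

Row counts bottom-up:
  T → 5
  γ[a; MAX(c)→e](T) → 4
  R → 4
  (γ[a; MAX(c)→e](T) ⋈[a=h] R) → 4

|E| = 4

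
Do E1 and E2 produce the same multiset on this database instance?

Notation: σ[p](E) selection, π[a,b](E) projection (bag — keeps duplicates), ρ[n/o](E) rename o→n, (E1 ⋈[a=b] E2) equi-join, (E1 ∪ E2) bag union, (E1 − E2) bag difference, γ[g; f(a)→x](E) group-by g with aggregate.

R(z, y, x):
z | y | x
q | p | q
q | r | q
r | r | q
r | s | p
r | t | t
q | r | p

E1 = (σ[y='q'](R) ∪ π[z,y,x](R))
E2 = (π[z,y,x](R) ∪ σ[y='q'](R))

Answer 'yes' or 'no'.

E1 stepwise |·|:
  R → 6
  σ[y='q'](R) → 0
  R → 6
  π[z,y,x](R) → 6
  (σ[y='q'](R) ∪ π[z,y,x](R)) → 6
E2 stepwise |·|:
  R → 6
  π[z,y,x](R) → 6
  R → 6
  σ[y='q'](R) → 0
  (π[z,y,x](R) ∪ σ[y='q'](R)) → 6

E1 and E2 produce the same multiset:
z | y | x
q | p | q
q | r | p
q | r | q
r | r | q
r | s | p
r | t | t

yes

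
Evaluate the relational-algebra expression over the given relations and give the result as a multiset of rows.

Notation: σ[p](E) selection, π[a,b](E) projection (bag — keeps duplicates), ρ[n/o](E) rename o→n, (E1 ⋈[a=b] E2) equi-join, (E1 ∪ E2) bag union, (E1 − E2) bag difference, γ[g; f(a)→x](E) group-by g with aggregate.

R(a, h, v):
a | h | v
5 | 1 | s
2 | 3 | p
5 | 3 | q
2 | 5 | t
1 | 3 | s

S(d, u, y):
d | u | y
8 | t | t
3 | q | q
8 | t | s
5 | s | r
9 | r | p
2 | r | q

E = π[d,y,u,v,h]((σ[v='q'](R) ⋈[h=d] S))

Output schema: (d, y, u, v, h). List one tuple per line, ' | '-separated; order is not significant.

Row counts bottom-up:
  R → 5
  σ[v='q'](R) → 1
  S → 6
  (σ[v='q'](R) ⋈[h=d] S) → 1
  π[d,y,u,v,h]((σ[v='q'](R) ⋈[h=d] S)) → 1

== RESULT ==
d | y | u | v | h
3 | q | q | q | 3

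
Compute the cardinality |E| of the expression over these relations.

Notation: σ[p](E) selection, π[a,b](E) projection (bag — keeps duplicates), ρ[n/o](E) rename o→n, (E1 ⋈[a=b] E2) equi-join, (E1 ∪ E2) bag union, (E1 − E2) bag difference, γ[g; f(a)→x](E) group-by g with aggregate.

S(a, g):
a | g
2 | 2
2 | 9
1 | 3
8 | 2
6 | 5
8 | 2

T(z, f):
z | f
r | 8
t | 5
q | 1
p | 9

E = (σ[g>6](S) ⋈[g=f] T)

Stepwise |·|:
  S → 6
  σ[g>6](S) → 1
  T → 4
  (σ[g>6](S) ⋈[g=f] T) → 1

|E| = 1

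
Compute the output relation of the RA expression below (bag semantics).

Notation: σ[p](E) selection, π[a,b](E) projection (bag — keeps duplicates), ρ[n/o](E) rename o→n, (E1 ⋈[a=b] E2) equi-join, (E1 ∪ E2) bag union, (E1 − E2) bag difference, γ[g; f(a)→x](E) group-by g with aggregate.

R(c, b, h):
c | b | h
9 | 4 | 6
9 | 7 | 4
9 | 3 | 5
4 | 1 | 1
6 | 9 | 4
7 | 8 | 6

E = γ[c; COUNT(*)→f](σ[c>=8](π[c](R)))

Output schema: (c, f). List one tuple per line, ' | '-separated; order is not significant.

Row counts bottom-up:
  R → 6
  π[c](R) → 6
  σ[c>=8](π[c](R)) → 3
  γ[c; COUNT(*)→f](σ[c>=8](π[c](R))) → 1

== RESULT ==
c | f
9 | 3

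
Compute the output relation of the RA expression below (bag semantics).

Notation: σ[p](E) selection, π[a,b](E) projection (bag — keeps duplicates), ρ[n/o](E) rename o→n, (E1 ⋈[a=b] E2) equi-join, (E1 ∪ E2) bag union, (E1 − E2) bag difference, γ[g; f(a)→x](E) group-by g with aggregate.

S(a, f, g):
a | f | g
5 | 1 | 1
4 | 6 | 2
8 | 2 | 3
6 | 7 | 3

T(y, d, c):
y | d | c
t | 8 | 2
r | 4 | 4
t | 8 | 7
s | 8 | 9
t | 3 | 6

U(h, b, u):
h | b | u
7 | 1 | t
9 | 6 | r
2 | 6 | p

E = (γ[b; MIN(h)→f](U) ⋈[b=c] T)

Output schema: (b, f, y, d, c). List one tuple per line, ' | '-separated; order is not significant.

Row counts bottom-up:
  U → 3
  γ[b; MIN(h)→f](U) → 2
  T → 5
  (γ[b; MIN(h)→f](U) ⋈[b=c] T) → 1

== RESULT ==
b | f | y | d | c
6 | 2 | t | 3 | 6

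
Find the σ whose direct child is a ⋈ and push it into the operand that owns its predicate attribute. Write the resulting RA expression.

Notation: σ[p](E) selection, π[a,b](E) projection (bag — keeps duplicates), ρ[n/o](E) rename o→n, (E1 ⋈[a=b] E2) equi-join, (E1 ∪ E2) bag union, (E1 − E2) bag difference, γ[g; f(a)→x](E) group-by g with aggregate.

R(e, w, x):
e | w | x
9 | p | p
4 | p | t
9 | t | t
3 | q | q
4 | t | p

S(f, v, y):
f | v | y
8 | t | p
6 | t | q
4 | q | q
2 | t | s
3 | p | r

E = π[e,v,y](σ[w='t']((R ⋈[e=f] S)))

σ filters on w, owned by the left side.
E' = π[e,v,y]((σ[w='t'](R) ⋈[e=f] S))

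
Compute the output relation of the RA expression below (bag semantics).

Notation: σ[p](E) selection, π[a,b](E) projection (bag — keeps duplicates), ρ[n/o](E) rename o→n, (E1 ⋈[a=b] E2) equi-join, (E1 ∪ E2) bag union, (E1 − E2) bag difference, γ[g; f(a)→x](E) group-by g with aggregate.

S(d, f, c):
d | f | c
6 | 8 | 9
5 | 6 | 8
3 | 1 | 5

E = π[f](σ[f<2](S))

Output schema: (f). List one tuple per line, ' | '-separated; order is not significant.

Per-node cardinality:
  S → 3
  σ[f<2](S) → 1
  π[f](σ[f<2](S)) → 1

== RESULT ==
f
1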